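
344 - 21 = 323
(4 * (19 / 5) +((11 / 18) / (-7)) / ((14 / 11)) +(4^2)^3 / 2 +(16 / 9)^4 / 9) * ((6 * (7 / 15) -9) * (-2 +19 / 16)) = 48139782559817 / 4629441600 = 10398.62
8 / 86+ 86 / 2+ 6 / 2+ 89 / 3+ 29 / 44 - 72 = 25081 / 5676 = 4.42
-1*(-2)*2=4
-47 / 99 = -0.47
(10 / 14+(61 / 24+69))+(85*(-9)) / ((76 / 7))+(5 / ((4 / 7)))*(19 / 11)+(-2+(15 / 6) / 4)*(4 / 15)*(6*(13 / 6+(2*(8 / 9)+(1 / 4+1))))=2886883 / 526680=5.48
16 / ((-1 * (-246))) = 8 / 123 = 0.07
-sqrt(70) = -8.37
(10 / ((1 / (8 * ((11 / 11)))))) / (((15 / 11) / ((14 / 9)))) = 2464 / 27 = 91.26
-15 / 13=-1.15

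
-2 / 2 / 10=-1 / 10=-0.10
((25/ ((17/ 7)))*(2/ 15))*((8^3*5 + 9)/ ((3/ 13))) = 2337790/ 153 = 15279.67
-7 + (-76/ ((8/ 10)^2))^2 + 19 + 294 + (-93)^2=368905/ 16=23056.56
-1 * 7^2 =-49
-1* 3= -3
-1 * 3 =-3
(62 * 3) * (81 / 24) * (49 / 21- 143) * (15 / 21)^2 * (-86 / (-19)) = -189852525 / 931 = -203923.23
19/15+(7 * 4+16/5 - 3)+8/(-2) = 382/15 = 25.47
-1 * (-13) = 13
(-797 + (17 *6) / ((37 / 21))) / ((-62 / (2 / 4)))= 27347 / 4588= 5.96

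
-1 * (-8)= 8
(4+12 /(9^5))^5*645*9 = 650586726438134873288867840 /109418989131512359209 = 5945830.17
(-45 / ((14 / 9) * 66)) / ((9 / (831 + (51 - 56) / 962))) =-11991255 / 296296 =-40.47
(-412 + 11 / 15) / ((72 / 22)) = -67859 / 540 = -125.66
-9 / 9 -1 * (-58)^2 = -3365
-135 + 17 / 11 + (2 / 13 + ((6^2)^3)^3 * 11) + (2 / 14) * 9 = 1118276682875796429 / 1001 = 1117159523352443.99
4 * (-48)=-192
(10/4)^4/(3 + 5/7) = 10.52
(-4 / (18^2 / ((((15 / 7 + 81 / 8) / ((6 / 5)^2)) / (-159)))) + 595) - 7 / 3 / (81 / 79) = 5129849437 / 8654688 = 592.72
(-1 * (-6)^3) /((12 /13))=234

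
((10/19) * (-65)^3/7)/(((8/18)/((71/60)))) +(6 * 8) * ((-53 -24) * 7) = -86022933/1064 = -80848.62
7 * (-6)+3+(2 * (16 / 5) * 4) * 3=189 / 5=37.80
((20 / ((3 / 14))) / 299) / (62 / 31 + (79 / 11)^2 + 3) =0.01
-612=-612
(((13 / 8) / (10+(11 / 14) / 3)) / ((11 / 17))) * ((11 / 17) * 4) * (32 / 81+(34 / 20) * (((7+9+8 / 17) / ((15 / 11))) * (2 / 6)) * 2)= 519064 / 58185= 8.92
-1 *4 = -4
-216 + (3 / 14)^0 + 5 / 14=-214.64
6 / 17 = 0.35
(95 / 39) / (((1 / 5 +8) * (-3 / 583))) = -276925 / 4797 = -57.73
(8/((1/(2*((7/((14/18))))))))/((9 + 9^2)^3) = 2/10125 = 0.00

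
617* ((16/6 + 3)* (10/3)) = 104890/9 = 11654.44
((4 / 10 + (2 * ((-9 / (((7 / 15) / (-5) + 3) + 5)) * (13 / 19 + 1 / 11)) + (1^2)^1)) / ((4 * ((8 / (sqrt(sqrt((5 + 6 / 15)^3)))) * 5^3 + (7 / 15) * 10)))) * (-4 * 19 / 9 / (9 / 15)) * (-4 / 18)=-706065625000000 * 15^(1 / 4) / 1375945209743435397- 5535554500 * 15^(3 / 4) / 152882801082603933 + 232493289 / 50960933694201311 + 1976983750000 * sqrt(15) / 458648403247811799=-0.00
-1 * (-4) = 4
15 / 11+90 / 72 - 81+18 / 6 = -3317 / 44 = -75.39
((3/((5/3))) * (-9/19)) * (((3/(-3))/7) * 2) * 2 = 0.49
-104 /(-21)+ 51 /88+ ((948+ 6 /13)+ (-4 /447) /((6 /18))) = 3414796015 /3579576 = 953.97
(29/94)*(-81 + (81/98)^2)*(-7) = 22369527/128968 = 173.45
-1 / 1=-1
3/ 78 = 1/ 26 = 0.04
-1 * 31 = -31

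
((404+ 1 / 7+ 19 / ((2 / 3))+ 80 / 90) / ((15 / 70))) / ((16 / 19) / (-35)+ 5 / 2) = 72651250 / 88911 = 817.12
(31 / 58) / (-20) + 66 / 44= 1709 / 1160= 1.47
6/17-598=-10160/17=-597.65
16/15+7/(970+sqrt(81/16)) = 1.07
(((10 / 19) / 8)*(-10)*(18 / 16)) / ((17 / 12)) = -0.52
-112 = -112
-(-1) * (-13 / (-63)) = 13 / 63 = 0.21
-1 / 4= -0.25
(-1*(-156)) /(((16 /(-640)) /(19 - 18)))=-6240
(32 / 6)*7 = 112 / 3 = 37.33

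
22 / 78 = 11 / 39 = 0.28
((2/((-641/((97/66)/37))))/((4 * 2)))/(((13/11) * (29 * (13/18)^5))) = -7637004/3319845442537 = -0.00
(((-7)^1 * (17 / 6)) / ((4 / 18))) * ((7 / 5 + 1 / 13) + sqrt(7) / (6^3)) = -132.91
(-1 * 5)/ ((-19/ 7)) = 35/ 19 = 1.84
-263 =-263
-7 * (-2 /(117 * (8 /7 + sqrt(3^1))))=-784 /9711 + 686 * sqrt(3) /9711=0.04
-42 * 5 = -210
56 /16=3.50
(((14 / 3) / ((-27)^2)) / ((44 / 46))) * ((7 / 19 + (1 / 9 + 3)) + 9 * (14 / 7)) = 591353 / 4113747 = 0.14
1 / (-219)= -0.00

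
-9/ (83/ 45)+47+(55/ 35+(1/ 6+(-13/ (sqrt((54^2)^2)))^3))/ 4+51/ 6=2941961681331319/ 57623373851904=51.06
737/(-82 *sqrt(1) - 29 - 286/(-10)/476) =-1754060/264037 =-6.64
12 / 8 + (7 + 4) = 25 / 2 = 12.50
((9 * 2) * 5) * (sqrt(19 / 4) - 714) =-64260+45 * sqrt(19) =-64063.85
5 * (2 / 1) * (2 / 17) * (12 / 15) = 0.94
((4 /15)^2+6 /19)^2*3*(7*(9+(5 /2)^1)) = 220225138 /6091875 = 36.15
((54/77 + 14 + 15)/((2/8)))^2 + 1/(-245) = 418429399/29645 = 14114.67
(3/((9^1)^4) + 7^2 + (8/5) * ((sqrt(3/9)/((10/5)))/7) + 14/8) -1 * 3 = 4 * sqrt(3)/105 + 417721/8748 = 47.82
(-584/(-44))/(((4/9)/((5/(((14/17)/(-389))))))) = -21723705/308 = -70531.51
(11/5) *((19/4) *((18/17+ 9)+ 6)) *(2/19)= 3003/170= 17.66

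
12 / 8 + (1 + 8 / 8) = 7 / 2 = 3.50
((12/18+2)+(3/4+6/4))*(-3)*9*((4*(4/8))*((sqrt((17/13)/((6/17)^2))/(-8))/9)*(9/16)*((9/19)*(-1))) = -27081*sqrt(221)/126464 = -3.18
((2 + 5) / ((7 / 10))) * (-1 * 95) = -950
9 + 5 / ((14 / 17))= 211 / 14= 15.07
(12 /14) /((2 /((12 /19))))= 36 /133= 0.27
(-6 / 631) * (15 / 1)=-90 / 631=-0.14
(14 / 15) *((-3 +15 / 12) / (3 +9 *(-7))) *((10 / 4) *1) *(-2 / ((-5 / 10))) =49 / 180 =0.27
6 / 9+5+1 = 20 / 3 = 6.67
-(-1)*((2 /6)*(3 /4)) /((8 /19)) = 19 /32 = 0.59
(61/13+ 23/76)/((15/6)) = 987/494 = 2.00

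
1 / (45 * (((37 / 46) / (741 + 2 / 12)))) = 102281 / 4995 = 20.48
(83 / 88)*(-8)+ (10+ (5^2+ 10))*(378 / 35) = 5263 / 11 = 478.45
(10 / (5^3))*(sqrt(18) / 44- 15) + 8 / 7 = -2 / 35 + 3*sqrt(2) / 550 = -0.05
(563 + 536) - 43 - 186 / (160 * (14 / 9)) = 1181883 / 1120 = 1055.25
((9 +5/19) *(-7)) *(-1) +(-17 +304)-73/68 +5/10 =453839/1292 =351.27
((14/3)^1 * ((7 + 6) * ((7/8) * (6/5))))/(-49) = -13/10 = -1.30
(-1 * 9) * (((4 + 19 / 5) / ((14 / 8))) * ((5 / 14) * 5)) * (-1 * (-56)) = -28080 / 7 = -4011.43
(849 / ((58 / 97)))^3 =558519413800977 / 195112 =2862557986.19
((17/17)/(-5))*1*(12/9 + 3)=-13/15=-0.87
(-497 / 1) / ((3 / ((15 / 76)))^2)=-12425 / 5776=-2.15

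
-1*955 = -955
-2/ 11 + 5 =53/ 11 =4.82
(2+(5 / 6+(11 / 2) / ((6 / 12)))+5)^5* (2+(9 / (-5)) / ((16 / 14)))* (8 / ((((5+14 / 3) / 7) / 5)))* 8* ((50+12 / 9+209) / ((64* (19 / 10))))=8561704156448135 / 17138304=499565427.04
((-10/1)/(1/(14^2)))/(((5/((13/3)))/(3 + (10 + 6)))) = -96824/3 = -32274.67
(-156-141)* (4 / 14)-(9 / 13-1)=-7694 / 91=-84.55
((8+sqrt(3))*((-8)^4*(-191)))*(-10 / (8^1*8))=122240*sqrt(3)+977920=1189645.89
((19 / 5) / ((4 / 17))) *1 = 323 / 20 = 16.15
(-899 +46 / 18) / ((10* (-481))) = 4034 / 21645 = 0.19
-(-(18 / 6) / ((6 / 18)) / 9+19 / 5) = -14 / 5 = -2.80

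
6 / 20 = 3 / 10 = 0.30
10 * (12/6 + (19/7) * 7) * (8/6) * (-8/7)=-320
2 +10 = 12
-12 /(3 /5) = -20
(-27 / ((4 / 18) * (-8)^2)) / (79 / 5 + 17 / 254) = -17145 / 143296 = -0.12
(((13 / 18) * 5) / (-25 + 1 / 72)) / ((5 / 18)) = -936 / 1799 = -0.52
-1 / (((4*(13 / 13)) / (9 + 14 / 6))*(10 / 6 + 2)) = -17 / 22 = -0.77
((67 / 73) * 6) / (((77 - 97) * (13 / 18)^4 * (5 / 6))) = -63300528 / 52123825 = -1.21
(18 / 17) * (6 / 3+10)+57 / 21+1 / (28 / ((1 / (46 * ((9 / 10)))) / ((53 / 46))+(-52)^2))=111.99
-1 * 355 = -355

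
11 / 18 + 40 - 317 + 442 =2981 / 18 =165.61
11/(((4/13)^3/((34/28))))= 410839/896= 458.53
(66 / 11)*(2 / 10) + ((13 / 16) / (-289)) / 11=305119 / 254320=1.20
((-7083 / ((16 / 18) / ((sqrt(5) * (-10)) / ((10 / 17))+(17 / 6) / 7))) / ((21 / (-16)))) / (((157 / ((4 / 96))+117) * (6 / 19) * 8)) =254201 / 1015280 - 762603 * sqrt(5) / 72520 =-23.26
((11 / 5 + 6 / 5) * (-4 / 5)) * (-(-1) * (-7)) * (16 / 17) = 448 / 25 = 17.92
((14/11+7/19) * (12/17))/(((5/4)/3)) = 49392/17765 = 2.78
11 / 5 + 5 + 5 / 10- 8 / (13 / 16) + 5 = 371 / 130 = 2.85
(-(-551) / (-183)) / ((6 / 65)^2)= -2327975 / 6588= -353.37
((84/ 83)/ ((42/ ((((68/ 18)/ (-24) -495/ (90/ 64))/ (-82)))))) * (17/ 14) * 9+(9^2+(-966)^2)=533535972409/ 571704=933238.13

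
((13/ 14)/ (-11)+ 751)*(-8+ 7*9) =578205/ 14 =41300.36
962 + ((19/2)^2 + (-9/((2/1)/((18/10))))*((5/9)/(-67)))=282021/268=1052.32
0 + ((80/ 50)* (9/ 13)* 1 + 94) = 6182/ 65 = 95.11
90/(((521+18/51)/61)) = 93330/8863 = 10.53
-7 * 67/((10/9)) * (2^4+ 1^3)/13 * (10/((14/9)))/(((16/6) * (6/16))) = -92259/26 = -3548.42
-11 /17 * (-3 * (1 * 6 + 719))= 23925 /17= 1407.35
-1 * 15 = -15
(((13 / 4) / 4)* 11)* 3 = 429 / 16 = 26.81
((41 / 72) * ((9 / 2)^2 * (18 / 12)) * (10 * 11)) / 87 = 20295 / 928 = 21.87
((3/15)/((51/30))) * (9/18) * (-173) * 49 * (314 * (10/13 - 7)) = 215604018/221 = 975583.79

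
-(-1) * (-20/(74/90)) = -900/37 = -24.32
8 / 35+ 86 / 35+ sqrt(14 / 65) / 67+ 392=sqrt(910) / 4355+ 13814 / 35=394.69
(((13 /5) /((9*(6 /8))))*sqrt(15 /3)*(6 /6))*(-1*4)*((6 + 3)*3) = -208*sqrt(5) /5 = -93.02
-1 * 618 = -618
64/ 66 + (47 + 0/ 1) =1583/ 33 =47.97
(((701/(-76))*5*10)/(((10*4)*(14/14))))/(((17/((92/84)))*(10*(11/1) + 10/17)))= -16123/2400384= -0.01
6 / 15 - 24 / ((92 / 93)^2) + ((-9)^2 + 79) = 718781 / 5290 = 135.88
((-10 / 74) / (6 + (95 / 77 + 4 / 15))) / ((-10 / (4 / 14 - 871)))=-1.57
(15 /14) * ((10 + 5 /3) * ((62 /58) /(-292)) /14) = -775 /237104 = -0.00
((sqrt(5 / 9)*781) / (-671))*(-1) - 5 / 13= -5 / 13 + 71*sqrt(5) / 183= 0.48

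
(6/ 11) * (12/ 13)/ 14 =36/ 1001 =0.04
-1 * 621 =-621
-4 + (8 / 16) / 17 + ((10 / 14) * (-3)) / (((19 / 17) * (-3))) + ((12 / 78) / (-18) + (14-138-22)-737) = -468939469 / 529074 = -886.34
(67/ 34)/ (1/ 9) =603/ 34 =17.74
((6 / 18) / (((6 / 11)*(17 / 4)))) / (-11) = -2 / 153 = -0.01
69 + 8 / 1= 77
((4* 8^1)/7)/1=32/7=4.57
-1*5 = -5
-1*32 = -32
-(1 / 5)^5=-0.00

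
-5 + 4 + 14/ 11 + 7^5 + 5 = 184935/ 11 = 16812.27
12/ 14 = 6/ 7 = 0.86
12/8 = 3/2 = 1.50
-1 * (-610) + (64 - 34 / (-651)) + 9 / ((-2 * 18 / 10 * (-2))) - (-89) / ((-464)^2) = 94648862227 / 140157696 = 675.30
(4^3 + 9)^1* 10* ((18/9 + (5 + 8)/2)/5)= 1241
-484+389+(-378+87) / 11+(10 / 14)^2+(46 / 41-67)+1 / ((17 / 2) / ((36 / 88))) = -70167915 / 375683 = -186.77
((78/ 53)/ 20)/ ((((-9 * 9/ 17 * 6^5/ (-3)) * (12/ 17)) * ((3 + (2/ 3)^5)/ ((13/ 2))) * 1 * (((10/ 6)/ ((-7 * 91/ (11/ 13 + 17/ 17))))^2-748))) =-3349269670201/ 142998476141232506880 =-0.00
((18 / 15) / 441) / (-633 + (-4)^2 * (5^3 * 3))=2 / 3944745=0.00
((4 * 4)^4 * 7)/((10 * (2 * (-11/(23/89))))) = -2637824/4895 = -538.88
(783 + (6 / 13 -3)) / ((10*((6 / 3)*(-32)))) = -5073 / 4160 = -1.22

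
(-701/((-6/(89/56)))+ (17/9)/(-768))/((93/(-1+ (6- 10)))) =-44919485/4499712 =-9.98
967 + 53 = 1020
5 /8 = 0.62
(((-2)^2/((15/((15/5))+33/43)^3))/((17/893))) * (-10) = -354998755/32412608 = -10.95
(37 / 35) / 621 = 37 / 21735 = 0.00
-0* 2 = 0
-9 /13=-0.69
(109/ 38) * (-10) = -28.68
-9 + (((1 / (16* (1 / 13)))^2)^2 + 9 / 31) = -16809329 / 2031616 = -8.27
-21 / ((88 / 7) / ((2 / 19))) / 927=-49 / 258324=-0.00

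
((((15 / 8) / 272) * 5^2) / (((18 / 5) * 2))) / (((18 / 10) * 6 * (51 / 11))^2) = 1890625 / 198046881792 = 0.00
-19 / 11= -1.73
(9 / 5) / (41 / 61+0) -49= -9496 / 205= -46.32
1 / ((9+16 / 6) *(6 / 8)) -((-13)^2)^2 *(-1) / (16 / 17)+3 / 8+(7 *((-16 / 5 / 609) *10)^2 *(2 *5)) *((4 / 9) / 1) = 1157656251149 / 38147760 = 30346.64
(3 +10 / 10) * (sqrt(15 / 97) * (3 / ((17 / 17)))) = 12 * sqrt(1455) / 97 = 4.72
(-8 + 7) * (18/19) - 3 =-75/19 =-3.95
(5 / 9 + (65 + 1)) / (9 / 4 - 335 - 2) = -2396 / 12051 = -0.20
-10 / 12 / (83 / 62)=-155 / 249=-0.62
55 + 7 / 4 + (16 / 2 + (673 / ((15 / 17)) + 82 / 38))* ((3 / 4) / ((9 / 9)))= 241839 / 380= 636.42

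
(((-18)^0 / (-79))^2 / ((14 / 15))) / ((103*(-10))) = -3 / 17999044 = -0.00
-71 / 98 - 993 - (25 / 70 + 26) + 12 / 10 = -249626 / 245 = -1018.88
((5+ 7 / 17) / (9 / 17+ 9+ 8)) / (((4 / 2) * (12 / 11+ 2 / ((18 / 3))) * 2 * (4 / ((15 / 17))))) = 11385 / 952408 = 0.01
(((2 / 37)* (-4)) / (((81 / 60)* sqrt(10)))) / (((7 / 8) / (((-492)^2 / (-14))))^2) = -555567218688* sqrt(10) / 88837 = -19776194.65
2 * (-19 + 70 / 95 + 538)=19750 / 19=1039.47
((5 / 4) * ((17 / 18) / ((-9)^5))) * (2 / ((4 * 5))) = -17 / 8503056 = -0.00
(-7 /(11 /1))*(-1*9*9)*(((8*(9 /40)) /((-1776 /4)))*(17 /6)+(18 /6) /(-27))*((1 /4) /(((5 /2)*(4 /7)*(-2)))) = 720153 /1302400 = 0.55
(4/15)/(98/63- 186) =-3/2075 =-0.00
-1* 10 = -10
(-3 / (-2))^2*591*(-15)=-19946.25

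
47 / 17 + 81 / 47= 3586 / 799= 4.49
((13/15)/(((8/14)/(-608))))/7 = -131.73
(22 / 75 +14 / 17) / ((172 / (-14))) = -4984 / 54825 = -0.09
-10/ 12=-5/ 6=-0.83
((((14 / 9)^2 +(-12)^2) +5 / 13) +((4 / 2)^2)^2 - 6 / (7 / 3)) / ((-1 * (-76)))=1181077 / 560196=2.11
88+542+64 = 694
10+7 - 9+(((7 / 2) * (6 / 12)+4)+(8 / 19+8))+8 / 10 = 8729 / 380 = 22.97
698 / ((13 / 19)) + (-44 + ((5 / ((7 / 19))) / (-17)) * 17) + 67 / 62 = 5436987 / 5642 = 963.66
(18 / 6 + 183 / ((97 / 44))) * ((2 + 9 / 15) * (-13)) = -1409967 / 485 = -2907.15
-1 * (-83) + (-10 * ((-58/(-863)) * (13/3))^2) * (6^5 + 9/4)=-4851583703/744769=-6514.21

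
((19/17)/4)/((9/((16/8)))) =19/306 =0.06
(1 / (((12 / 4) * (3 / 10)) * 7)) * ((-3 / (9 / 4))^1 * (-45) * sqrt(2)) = 200 * sqrt(2) / 21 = 13.47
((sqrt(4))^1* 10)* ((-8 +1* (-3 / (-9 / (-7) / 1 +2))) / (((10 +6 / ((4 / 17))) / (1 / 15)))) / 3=-1640 / 14697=-0.11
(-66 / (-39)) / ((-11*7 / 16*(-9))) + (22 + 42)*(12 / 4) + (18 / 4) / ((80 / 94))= 12928837 / 65520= 197.33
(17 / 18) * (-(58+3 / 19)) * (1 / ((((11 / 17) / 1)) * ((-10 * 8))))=63869 / 60192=1.06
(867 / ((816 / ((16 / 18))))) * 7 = 119 / 18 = 6.61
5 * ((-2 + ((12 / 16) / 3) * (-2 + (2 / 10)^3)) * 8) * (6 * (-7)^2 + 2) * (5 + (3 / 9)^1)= -11830528 / 75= -157740.37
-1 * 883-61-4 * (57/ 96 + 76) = -10003/ 8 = -1250.38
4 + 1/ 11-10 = -65/ 11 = -5.91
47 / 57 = 0.82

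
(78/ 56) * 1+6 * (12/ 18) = 5.39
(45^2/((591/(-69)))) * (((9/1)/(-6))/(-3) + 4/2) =-232875/394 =-591.05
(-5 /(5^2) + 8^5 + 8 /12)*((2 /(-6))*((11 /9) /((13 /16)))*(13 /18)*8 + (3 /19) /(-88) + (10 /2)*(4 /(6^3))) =-560437610819 /6094440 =-91958.84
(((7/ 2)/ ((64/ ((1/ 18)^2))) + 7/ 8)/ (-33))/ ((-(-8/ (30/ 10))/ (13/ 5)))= -94367/ 3649536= -0.03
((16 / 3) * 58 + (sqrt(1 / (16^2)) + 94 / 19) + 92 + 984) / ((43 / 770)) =488177305 / 19608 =24896.84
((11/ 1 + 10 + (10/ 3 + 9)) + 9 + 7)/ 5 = 148/ 15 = 9.87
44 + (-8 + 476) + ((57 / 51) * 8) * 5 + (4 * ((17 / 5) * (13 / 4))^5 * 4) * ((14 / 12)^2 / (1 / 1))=439211550729133 / 122400000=3588329.66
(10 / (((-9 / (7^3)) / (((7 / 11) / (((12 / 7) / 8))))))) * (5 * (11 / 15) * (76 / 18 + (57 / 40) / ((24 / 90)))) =-231516425 / 5832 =-39697.60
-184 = -184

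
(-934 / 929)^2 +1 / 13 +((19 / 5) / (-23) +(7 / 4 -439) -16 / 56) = -15773480337421 / 36126896260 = -436.61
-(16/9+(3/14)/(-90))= -2237/1260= -1.78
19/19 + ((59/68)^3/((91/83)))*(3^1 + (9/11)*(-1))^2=207515156/54097043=3.84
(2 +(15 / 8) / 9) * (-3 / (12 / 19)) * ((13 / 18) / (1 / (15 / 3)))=-65455 / 1728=-37.88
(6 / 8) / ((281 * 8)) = 3 / 8992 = 0.00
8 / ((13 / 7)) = 56 / 13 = 4.31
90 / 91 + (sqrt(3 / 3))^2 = 181 / 91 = 1.99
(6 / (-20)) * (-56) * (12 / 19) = 1008 / 95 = 10.61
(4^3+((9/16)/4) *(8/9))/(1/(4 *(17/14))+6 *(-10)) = -459/428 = -1.07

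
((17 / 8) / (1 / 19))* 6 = 969 / 4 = 242.25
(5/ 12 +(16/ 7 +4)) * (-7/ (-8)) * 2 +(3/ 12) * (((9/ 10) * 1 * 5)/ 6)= 143/ 12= 11.92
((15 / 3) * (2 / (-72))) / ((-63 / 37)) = 185 / 2268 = 0.08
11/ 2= 5.50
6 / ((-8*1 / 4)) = -3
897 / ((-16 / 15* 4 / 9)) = -121095 / 64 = -1892.11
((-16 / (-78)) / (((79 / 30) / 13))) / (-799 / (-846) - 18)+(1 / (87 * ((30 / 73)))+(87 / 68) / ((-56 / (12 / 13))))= -0.05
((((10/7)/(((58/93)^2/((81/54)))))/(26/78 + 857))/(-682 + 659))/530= -77841/147658581728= -0.00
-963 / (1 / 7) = -6741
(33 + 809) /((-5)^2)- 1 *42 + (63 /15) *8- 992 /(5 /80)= -396168 /25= -15846.72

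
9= 9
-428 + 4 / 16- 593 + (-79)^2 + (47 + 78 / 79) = 1664763 / 316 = 5268.24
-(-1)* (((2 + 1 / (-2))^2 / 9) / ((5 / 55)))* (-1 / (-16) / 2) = 11 / 128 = 0.09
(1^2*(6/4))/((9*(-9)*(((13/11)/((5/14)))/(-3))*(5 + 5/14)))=11/3510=0.00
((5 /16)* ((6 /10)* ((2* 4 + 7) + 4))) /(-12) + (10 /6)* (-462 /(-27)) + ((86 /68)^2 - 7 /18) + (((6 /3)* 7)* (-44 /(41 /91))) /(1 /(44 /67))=-1191356371307 /1371829824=-868.44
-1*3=-3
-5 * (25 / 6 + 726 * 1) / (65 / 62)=-10447 / 3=-3482.33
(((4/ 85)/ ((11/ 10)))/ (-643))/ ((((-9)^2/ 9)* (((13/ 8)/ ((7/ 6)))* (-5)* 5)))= 224/ 1055114775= 0.00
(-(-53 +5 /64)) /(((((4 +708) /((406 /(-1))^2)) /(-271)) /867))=-32794095785031 /11392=-2878695205.85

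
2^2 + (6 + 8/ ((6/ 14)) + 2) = 92/ 3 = 30.67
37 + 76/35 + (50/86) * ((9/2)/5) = 119481/3010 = 39.69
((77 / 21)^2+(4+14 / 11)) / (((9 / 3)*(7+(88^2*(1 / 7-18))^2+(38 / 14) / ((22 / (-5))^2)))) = 3995068 / 12245029636572099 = 0.00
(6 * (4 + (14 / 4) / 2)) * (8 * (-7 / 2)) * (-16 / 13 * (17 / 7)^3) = 10847904 / 637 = 17029.68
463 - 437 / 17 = 7434 / 17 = 437.29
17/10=1.70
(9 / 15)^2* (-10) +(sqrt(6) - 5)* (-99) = 2457 / 5 - 99* sqrt(6) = 248.90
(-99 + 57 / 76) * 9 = -3537 / 4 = -884.25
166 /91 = 1.82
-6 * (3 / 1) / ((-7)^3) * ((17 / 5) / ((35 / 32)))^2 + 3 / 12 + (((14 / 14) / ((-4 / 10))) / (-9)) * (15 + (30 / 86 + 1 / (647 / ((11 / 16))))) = 5.02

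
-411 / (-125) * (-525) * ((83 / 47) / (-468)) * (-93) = -605.77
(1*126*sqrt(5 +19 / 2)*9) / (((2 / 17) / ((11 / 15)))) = 35343*sqrt(58) / 10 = 26916.43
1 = 1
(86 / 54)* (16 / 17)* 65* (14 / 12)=156520 / 1377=113.67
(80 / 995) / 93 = 16 / 18507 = 0.00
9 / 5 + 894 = 4479 / 5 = 895.80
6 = 6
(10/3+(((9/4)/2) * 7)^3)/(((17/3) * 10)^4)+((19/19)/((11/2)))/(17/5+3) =133857912517/4703902720000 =0.03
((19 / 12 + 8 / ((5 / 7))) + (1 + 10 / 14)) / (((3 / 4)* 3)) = 6089 / 945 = 6.44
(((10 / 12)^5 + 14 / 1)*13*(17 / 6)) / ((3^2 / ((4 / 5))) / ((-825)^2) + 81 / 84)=550.11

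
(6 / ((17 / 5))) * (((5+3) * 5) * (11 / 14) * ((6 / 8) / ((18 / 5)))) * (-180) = -247500 / 119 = -2079.83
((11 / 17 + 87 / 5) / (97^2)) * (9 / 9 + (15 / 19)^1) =3068 / 893855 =0.00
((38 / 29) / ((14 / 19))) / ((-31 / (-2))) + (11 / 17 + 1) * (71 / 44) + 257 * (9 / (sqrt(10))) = 3262635 / 1176791 + 2313 * sqrt(10) / 10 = 734.21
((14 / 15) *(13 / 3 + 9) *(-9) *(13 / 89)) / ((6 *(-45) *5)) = 728 / 60075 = 0.01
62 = 62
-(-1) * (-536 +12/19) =-10172/19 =-535.37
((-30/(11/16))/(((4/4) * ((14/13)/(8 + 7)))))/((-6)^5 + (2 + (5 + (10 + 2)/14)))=46800/598147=0.08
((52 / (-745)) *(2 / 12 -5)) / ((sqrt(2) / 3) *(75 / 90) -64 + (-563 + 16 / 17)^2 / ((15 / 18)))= 1288938664803816 / 1448137812390293411015 -188924502 *sqrt(2) / 289627562478058682203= 0.00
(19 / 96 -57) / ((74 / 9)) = -16359 / 2368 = -6.91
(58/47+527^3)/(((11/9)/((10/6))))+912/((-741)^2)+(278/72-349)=199585815.18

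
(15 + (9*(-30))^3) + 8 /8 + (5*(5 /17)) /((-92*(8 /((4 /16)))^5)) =-1032945908561477657 /52479131648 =-19682984.00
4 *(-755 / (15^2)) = -13.42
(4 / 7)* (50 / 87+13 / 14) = 3662 / 4263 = 0.86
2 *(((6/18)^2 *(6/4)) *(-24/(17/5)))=-40/17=-2.35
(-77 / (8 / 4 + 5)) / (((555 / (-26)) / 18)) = 9.28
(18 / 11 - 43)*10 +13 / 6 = -27157 / 66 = -411.47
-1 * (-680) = 680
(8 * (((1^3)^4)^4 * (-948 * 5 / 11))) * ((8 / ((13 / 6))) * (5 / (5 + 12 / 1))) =-9100800 / 2431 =-3743.64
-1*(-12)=12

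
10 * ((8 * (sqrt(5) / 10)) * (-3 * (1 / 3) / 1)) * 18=-144 * sqrt(5)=-321.99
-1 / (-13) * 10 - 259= -3357 / 13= -258.23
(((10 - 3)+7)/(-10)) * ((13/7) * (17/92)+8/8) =-173/92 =-1.88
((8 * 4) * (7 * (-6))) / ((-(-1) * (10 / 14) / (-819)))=7705152 / 5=1541030.40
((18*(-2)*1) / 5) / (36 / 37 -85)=1332 / 15545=0.09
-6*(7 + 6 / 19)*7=-5838 / 19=-307.26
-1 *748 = -748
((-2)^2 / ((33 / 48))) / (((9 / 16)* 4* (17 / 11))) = 256 / 153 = 1.67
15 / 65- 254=-3299 / 13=-253.77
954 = 954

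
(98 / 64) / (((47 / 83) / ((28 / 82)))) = 28469 / 30832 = 0.92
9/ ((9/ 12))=12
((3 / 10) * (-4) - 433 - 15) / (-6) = 1123 / 15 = 74.87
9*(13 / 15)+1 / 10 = 79 / 10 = 7.90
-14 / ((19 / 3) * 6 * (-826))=1 / 2242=0.00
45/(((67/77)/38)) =131670/67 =1965.22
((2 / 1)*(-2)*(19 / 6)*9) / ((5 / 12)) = -1368 / 5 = -273.60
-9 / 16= -0.56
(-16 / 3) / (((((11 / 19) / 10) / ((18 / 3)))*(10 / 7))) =-4256 / 11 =-386.91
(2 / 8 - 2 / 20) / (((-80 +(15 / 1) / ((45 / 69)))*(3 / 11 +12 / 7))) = -77 / 58140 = -0.00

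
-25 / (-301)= 25 / 301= 0.08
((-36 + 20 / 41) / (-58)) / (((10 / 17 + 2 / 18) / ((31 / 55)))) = 3452904 / 6997265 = 0.49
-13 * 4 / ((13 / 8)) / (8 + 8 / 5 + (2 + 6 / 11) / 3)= -1320 / 431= -3.06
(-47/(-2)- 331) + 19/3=-1807/6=-301.17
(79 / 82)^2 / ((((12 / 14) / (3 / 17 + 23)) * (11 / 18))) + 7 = 30219875 / 628694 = 48.07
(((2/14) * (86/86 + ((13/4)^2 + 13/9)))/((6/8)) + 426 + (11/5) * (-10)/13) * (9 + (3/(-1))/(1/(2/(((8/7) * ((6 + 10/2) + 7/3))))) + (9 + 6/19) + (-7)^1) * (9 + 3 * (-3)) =0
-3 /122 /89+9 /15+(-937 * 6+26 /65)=-61032821 /10858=-5621.00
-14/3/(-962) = 7/1443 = 0.00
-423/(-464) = 423/464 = 0.91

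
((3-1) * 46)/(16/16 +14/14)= 46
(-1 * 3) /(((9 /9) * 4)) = -3 /4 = -0.75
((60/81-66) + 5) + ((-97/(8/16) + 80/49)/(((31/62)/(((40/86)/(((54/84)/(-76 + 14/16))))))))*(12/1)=250882.20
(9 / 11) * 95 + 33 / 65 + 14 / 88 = 224207 / 2860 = 78.39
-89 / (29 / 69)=-6141 / 29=-211.76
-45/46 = -0.98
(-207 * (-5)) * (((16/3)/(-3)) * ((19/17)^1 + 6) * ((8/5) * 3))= -1068672/17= -62863.06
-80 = -80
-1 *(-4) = 4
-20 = -20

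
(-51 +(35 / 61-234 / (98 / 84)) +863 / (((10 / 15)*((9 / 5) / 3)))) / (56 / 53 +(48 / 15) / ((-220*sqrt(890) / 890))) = 251541497735*sqrt(890) / 8418725168 +1305168148625 / 601337512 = 3061.81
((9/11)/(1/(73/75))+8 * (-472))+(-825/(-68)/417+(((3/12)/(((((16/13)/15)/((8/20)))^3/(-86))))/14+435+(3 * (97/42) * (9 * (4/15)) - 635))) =-4136.47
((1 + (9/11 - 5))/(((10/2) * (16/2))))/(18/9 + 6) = -7/704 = -0.01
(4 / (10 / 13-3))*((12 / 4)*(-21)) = 3276 / 29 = 112.97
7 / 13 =0.54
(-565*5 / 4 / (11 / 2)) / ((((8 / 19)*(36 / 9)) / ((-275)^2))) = -369015625 / 64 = -5765869.14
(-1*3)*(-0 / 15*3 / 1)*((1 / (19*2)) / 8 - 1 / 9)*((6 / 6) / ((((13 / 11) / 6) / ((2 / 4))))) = 0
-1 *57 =-57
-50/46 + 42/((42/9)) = 182/23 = 7.91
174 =174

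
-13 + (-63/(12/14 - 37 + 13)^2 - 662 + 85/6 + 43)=-1801945/2916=-617.95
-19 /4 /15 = -19 /60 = -0.32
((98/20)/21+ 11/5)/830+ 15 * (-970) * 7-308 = -2543734127/24900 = -102158.00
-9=-9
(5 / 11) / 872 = 5 / 9592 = 0.00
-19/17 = -1.12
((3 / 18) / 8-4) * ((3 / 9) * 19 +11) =-68.97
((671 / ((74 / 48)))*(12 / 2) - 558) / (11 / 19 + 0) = 1443582 / 407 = 3546.88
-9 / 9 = -1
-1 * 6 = -6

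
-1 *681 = -681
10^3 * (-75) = -75000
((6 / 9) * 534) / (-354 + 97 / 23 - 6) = -8188 / 8183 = -1.00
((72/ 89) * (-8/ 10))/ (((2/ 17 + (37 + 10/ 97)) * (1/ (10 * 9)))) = -2849472/ 1820851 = -1.56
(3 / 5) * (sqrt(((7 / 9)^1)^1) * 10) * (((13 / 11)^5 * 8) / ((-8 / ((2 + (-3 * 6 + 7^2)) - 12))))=-15594306 * sqrt(7) / 161051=-256.18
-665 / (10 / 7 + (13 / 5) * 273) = -23275 / 24893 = -0.94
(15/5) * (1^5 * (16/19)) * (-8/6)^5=-10.65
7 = 7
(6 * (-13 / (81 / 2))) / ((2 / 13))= -12.52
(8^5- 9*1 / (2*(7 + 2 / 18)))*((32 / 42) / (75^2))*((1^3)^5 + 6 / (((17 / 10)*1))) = 2713909 / 135000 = 20.10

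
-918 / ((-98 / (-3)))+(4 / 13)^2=-231929 / 8281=-28.01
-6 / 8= -3 / 4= -0.75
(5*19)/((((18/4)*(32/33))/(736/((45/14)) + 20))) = 585409/108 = 5420.45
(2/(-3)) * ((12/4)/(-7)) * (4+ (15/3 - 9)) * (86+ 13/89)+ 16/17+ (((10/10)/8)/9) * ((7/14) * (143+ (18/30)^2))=7408/3825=1.94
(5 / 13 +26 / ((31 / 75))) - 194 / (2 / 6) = -209041 / 403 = -518.71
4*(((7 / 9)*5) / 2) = 70 / 9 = 7.78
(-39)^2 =1521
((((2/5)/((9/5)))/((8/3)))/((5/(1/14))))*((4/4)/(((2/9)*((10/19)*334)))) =57/1870400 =0.00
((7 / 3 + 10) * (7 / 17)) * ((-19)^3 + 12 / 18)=-34829.58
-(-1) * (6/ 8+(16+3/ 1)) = 79/ 4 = 19.75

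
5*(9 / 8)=45 / 8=5.62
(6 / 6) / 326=1 / 326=0.00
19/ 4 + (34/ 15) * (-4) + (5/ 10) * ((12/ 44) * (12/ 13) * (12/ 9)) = -35597/ 8580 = -4.15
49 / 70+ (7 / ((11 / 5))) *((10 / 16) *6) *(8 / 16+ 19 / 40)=21707 / 1760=12.33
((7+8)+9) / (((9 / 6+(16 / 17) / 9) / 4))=29376 / 491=59.83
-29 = -29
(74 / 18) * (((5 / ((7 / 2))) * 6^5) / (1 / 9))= 411017.14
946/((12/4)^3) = 946/27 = 35.04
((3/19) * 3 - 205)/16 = -1943/152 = -12.78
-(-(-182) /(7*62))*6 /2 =-39 /31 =-1.26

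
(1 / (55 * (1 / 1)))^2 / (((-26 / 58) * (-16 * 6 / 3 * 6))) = 29 / 7550400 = 0.00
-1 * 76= -76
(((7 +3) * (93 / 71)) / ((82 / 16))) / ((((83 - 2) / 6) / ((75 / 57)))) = 124000 / 497781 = 0.25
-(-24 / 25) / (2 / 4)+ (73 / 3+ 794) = 61519 / 75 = 820.25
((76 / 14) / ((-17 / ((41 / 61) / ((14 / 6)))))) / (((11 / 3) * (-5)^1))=14022 / 2794715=0.01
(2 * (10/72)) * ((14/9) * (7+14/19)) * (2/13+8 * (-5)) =-888370/6669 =-133.21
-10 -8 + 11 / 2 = -25 / 2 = -12.50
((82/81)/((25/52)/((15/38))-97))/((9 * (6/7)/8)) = -0.01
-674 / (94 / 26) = -8762 / 47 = -186.43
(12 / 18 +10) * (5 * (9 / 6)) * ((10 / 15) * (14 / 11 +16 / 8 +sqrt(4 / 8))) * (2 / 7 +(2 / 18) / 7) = 1520 * sqrt(2) / 189 +12160 / 231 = 64.01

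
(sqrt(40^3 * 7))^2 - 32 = 447968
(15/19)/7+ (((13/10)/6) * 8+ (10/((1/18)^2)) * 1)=6467483/1995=3241.85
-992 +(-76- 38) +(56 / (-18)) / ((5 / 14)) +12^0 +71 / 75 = -250372 / 225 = -1112.76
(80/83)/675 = 16/11205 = 0.00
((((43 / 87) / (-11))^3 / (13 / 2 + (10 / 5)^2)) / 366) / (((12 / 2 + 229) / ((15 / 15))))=-79507 / 791542175265765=-0.00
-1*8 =-8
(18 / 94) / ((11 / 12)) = 108 / 517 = 0.21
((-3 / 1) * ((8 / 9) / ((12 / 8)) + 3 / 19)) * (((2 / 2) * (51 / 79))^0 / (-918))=385 / 156978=0.00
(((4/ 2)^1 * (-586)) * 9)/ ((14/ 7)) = -5274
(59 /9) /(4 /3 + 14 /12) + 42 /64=4721 /1440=3.28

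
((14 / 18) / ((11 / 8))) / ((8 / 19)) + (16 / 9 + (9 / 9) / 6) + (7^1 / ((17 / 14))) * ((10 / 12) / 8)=5817 / 1496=3.89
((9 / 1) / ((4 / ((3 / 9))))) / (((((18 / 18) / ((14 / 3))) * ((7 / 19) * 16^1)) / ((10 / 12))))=0.49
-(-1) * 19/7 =19/7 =2.71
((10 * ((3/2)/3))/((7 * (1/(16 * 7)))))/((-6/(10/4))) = -33.33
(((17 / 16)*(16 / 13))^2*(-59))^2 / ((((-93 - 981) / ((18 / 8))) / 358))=-872209803 / 114244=-7634.62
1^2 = 1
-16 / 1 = -16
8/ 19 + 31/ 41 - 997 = -775746/ 779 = -995.82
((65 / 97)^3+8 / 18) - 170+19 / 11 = -15136874020 / 90354627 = -167.53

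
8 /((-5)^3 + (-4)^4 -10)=8 /121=0.07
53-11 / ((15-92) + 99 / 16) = 5475 / 103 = 53.16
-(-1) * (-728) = -728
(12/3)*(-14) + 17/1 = -39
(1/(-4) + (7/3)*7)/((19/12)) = 193/19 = 10.16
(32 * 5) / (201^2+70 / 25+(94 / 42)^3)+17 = 15910749529 / 935708537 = 17.00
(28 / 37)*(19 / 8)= 133 / 74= 1.80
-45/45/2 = -1/2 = -0.50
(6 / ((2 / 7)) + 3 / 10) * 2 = 213 / 5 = 42.60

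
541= 541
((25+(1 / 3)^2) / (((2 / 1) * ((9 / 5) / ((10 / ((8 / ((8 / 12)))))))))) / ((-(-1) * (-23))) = -2825 / 11178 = -0.25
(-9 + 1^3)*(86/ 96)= -43/ 6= -7.17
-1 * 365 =-365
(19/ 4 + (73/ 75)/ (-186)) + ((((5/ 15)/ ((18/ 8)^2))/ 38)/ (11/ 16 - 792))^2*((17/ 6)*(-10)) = 150783426411081667217/ 31778889378146291700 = 4.74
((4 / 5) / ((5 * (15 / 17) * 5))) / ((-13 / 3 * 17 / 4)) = -16 / 8125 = -0.00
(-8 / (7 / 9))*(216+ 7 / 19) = -295992 / 133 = -2225.50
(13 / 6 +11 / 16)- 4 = -55 / 48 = -1.15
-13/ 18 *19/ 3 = -247/ 54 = -4.57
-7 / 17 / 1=-7 / 17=-0.41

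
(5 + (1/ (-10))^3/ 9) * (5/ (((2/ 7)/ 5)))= 314993/ 720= 437.49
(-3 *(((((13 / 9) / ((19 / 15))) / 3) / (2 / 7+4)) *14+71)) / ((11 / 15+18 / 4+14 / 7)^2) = -3706000 / 894691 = -4.14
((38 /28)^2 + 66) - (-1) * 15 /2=14767 /196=75.34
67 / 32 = 2.09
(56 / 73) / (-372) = -14 / 6789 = -0.00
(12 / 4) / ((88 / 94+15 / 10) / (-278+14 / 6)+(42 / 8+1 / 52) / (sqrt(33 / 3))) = 148922647731 / 14177656031219+8072199917223 * sqrt(11) / 14177656031219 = 1.90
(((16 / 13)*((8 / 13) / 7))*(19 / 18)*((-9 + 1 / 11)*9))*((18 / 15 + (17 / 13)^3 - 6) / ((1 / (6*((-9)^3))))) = -2097100793088 / 20421115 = -102692.77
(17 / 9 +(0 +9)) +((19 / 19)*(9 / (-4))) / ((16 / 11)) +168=102149 / 576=177.34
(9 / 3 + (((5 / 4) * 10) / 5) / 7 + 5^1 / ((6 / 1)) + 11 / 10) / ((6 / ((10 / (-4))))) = -1111 / 504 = -2.20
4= 4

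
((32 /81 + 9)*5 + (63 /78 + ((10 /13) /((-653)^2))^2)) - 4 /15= 1182680340256333591 /24889974323616090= 47.52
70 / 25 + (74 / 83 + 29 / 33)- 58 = -731719 / 13695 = -53.43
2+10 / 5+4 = 8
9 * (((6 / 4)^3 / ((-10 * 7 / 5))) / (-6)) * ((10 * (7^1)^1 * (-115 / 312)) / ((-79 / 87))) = 1350675 / 131456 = 10.27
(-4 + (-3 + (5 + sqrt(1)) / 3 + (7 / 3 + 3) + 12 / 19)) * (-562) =-30910 / 57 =-542.28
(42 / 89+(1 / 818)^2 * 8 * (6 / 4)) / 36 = 2342023 / 178656108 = 0.01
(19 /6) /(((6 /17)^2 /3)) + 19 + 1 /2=6895 /72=95.76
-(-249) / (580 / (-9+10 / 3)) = -1411 / 580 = -2.43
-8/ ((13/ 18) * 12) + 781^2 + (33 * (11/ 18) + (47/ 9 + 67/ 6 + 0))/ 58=4139193359/ 6786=609960.71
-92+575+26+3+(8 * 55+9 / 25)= 23809 / 25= 952.36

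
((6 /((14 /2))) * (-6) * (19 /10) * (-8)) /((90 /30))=912 /35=26.06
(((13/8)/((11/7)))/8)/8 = 91/5632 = 0.02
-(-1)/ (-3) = -1/ 3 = -0.33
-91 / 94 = -0.97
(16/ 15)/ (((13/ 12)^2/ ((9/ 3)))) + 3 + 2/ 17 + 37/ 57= 5316826/ 818805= 6.49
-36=-36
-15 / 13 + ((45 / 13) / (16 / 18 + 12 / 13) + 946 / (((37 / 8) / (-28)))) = -583930279 / 101972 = -5726.38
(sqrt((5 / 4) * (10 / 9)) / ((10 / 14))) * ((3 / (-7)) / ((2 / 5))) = -5 * sqrt(2) / 4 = -1.77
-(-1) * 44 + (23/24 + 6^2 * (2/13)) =15755/312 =50.50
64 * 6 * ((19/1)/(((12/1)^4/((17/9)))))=323/486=0.66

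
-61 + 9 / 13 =-784 / 13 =-60.31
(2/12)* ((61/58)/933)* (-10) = -305/162342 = -0.00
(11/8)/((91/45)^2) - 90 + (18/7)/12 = -5925849/66248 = -89.45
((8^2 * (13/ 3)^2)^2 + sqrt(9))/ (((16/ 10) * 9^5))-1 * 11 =164029223/ 38263752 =4.29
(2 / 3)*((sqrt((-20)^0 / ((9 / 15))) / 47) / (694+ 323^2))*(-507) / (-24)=169*sqrt(15) / 177698916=0.00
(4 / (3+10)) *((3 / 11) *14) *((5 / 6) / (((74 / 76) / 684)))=3638880 / 5291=687.75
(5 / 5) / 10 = 1 / 10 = 0.10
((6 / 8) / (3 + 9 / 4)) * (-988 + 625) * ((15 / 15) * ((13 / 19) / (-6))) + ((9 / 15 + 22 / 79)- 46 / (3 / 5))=-22025189 / 315210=-69.87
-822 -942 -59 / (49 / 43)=-88973 / 49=-1815.78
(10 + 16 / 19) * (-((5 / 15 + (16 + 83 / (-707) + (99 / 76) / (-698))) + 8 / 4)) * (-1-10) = 2321916438017 / 1068890676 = 2172.27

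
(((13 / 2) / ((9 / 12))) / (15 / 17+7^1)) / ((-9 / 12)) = -884 / 603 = -1.47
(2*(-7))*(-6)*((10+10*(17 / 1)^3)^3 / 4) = 2491866382824000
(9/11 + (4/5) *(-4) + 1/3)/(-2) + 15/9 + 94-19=4273/55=77.69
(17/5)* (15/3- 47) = -714/5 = -142.80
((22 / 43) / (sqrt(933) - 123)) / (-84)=11 * sqrt(933) / 25637976 +451 / 8545992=0.00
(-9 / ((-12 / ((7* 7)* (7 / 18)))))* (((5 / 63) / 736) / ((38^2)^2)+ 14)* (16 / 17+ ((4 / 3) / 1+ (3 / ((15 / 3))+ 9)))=50207979602083961 / 21132269521920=2375.89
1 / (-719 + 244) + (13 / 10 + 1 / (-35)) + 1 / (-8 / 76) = -27367 / 3325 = -8.23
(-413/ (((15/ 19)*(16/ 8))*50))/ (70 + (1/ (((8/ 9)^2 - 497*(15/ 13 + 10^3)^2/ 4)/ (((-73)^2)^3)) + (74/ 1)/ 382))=10220373555876401897/ 2236933540216714675500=0.00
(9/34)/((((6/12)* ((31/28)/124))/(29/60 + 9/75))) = 15204/425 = 35.77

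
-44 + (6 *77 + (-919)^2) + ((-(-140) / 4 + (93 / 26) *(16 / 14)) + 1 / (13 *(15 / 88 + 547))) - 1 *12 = 3702597821270 / 4381741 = 845006.09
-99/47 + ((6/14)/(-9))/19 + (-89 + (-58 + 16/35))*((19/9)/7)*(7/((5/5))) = -12516709/40185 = -311.48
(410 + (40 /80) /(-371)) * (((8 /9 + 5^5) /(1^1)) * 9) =1222656161 /106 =11534492.08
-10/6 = -5/3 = -1.67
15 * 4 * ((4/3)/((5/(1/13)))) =16/13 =1.23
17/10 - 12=-103/10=-10.30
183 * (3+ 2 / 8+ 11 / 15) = 14579 / 20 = 728.95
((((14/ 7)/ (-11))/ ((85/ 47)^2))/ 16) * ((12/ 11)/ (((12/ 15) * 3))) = -2209/ 1398760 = -0.00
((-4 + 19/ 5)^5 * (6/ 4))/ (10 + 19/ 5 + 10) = -0.00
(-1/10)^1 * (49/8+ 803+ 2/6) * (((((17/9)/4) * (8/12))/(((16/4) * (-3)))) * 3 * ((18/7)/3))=330259/60480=5.46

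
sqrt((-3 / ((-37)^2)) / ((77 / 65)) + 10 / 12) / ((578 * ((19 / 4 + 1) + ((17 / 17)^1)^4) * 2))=sqrt(242963490) / 133384482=0.00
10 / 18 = 0.56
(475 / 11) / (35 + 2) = 475 / 407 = 1.17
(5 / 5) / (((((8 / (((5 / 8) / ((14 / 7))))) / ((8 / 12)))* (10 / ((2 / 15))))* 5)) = 1 / 14400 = 0.00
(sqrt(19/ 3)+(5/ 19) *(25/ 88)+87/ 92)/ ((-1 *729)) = -0.00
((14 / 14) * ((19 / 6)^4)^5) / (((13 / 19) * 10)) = 1502648008.20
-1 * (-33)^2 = -1089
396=396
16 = 16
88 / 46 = 1.91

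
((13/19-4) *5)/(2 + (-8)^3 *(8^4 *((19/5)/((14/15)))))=0.00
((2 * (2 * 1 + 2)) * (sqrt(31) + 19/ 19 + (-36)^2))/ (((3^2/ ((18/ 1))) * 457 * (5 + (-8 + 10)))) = 16 * sqrt(31)/ 3199 + 20752/ 3199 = 6.51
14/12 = 1.17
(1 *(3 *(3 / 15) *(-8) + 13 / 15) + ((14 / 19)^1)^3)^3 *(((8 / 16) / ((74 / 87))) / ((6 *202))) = -1393113532942423069 / 65117732036406642000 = -0.02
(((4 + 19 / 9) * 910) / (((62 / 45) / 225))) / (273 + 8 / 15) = 38390625 / 11563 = 3320.13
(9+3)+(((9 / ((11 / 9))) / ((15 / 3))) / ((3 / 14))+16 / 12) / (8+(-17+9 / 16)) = 245636 / 22275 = 11.03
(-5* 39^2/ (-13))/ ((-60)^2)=13/ 80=0.16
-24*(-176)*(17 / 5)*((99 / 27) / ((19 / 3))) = 789888 / 95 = 8314.61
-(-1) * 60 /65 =12 /13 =0.92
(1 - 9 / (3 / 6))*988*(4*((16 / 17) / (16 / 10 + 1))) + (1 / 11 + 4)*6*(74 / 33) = -2936060 / 121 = -24264.96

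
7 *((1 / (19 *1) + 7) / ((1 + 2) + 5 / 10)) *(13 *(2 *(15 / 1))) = 104520 / 19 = 5501.05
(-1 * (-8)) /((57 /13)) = 104 /57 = 1.82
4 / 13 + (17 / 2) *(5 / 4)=1137 / 104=10.93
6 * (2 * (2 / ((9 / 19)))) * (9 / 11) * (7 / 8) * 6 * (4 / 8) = 1197 / 11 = 108.82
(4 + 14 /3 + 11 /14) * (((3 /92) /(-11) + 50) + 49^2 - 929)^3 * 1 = 1450686147182109433657 /43530216576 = 33325957490.92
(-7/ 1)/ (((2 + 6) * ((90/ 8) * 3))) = -0.03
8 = 8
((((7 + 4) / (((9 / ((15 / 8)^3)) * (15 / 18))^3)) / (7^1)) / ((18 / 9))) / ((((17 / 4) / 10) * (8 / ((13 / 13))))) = 626484375 / 3992977408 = 0.16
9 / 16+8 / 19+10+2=3947 / 304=12.98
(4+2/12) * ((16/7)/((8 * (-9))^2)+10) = 567025/13608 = 41.67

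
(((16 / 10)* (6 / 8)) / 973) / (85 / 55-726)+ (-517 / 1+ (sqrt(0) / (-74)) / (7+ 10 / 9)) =-20043668711 / 38769185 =-517.00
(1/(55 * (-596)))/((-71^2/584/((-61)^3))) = -33139226/41310995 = -0.80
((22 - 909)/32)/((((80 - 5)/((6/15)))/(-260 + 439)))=-158773/6000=-26.46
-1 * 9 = -9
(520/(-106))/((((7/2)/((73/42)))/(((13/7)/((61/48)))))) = -3947840/1108919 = -3.56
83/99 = 0.84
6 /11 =0.55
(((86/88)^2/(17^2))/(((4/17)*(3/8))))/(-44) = -1849/2172192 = -0.00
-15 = -15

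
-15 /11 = -1.36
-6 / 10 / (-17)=3 / 85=0.04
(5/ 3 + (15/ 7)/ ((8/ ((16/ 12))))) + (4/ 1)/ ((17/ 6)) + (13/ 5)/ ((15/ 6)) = 79889/ 17850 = 4.48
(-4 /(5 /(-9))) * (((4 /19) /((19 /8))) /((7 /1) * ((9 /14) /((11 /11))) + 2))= 2304 /23465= 0.10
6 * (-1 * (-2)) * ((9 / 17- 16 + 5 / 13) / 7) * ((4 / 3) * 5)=-266720 / 1547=-172.41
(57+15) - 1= 71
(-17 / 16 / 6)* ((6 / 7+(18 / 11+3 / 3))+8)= -5015 / 2464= -2.04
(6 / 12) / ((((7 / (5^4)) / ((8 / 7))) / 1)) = 51.02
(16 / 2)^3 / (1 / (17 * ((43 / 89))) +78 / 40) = 7485440 / 30289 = 247.13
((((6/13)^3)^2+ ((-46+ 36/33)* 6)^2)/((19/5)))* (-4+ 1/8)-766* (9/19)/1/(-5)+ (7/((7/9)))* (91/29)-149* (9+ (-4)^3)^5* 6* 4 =2895863100470608335554109/1609040914195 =1799744851062.04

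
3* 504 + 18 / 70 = 52929 / 35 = 1512.26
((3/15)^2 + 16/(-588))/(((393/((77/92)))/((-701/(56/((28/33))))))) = -32947/113891400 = -0.00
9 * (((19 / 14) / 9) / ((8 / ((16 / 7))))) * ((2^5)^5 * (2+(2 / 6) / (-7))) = 25402237.64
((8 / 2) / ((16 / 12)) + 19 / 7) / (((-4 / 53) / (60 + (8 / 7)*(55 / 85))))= -3830840 / 833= -4598.85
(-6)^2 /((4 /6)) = 54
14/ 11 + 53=597/ 11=54.27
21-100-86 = -165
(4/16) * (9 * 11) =99/4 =24.75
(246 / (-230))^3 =-1860867 / 1520875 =-1.22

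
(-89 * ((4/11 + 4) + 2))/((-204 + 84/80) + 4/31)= 3862600/1383239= 2.79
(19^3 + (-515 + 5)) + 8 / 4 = 6351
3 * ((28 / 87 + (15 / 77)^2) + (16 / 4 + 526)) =273571777 / 171941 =1591.08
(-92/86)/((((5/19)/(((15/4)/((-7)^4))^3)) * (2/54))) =-7964325/19045611188576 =-0.00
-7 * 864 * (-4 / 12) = 2016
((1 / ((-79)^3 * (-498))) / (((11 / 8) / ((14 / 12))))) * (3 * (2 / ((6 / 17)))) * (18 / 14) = 34 / 450144607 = 0.00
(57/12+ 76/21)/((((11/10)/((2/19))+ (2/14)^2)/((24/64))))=24605/82088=0.30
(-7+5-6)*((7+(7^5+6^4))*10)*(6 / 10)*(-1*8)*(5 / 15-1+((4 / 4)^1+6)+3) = 64906240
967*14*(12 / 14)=11604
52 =52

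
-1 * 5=-5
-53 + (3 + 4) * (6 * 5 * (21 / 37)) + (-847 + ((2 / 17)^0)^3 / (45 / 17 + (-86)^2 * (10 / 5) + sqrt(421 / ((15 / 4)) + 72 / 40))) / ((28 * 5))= 295587065128147871 / 4915049017792480 - 289 * sqrt(25665) / 132839162643040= 60.14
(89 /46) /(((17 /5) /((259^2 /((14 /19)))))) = 81024265 /1564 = 51805.80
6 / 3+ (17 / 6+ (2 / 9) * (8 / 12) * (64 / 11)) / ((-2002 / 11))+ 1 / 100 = 1344388 / 675675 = 1.99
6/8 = 0.75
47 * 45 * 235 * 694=344935350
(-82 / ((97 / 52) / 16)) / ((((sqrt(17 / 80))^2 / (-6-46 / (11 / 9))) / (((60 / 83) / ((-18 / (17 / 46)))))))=-4366336000 / 2036903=-2143.62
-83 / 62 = -1.34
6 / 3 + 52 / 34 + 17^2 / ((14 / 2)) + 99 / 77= 46.10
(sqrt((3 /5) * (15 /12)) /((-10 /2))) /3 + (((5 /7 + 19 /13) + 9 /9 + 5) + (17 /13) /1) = 863 /91-sqrt(3) /30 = 9.43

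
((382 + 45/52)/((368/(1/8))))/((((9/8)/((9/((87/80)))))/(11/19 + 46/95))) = 2010809/1976988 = 1.02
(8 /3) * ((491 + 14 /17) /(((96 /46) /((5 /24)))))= 106835 /816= 130.93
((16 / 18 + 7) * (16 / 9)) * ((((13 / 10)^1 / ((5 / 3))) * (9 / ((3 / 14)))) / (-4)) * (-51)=439348 / 75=5857.97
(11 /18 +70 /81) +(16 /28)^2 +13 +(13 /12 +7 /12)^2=139547 /7938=17.58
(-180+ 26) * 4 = -616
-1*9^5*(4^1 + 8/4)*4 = -1417176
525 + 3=528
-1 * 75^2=-5625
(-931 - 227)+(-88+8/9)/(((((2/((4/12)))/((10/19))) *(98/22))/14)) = -606374/513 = -1182.02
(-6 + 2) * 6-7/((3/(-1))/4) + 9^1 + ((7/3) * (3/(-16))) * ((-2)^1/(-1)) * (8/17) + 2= -208/51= -4.08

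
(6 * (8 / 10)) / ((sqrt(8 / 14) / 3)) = 36 * sqrt(7) / 5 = 19.05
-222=-222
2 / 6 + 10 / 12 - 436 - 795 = -7379 / 6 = -1229.83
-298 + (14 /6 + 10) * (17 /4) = -2947 /12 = -245.58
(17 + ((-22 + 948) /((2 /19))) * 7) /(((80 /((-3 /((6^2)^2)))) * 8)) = -1711 /7680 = -0.22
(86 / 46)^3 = 79507 / 12167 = 6.53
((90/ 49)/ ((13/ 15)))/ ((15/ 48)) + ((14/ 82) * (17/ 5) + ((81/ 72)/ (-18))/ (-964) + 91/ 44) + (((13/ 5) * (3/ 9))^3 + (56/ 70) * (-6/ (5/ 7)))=50271079546921/ 14955012072000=3.36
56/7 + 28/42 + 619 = 1883/3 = 627.67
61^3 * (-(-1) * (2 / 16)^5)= 226981 / 32768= 6.93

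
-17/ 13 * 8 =-136/ 13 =-10.46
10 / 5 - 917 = -915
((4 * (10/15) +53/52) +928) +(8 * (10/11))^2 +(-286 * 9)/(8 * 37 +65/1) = 6660563159/6814236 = 977.45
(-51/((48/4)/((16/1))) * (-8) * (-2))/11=-1088/11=-98.91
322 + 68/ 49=15846/ 49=323.39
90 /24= 15 /4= 3.75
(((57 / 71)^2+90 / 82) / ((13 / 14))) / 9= 560084 / 2686853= 0.21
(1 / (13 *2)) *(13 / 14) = 1 / 28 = 0.04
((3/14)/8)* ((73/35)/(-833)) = -219/3265360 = -0.00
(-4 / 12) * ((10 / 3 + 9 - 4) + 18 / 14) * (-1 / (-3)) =-202 / 189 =-1.07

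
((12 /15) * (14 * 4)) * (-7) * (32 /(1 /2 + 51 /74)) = -464128 /55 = -8438.69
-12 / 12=-1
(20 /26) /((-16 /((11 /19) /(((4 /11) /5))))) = -3025 /7904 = -0.38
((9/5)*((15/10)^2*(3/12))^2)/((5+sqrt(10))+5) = 81/1280 - 81*sqrt(10)/12800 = 0.04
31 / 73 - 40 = -2889 / 73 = -39.58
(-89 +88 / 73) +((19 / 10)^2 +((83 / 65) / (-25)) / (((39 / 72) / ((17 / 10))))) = -2601405219 / 30842500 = -84.34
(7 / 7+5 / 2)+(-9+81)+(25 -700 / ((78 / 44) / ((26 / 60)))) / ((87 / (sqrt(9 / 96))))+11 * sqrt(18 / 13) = -1315 * sqrt(6) / 6264+33 * sqrt(26) / 13+151 / 2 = 87.93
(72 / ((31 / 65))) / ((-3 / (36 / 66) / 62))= -18720 / 11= -1701.82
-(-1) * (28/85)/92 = 7/1955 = 0.00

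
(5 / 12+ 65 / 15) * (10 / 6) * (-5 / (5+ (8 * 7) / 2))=-1.20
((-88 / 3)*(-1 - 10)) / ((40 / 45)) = 363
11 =11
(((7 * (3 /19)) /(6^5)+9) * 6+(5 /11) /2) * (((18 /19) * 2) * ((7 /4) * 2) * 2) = 34273043 /47652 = 719.24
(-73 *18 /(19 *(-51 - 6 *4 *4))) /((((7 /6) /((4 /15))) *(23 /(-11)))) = -38544 /749455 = -0.05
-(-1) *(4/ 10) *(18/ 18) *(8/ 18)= 0.18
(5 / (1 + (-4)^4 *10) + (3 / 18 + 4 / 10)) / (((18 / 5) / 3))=43687 / 92196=0.47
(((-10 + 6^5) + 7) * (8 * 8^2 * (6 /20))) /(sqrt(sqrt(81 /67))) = 1989888 * 67^(1 /4) /5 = 1138616.12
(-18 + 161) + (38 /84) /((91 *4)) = 2186203 /15288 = 143.00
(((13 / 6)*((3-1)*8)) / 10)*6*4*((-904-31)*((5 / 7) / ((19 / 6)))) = -2333760 / 133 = -17547.07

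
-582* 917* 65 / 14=-2477865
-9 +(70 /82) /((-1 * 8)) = -2987 /328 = -9.11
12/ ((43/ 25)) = 6.98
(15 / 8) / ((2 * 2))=15 / 32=0.47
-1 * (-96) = 96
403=403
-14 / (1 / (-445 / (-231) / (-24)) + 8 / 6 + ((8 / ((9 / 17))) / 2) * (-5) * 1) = 28035 / 97928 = 0.29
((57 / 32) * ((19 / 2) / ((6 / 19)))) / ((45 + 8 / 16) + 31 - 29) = 361 / 320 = 1.13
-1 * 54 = -54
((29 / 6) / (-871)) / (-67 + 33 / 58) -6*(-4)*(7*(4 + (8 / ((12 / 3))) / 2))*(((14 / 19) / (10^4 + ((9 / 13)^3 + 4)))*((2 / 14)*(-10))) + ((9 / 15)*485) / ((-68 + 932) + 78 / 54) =1159972671685688960 / 4678362050506551069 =0.25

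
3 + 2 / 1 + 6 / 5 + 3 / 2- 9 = -13 / 10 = -1.30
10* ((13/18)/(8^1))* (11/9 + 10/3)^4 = 183674465/472392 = 388.82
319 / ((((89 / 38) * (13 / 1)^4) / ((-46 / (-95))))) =29348 / 12709645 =0.00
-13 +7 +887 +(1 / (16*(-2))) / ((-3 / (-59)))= 84517 / 96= 880.39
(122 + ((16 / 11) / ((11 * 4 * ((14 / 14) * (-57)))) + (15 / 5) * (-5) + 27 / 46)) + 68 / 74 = 108.51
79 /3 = 26.33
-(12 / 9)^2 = -16 / 9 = -1.78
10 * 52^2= 27040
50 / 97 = 0.52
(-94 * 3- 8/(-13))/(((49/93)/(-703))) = 239156382/637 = 375441.73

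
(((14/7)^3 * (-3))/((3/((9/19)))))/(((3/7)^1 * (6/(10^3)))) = -28000/19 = -1473.68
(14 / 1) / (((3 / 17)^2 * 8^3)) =2023 / 2304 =0.88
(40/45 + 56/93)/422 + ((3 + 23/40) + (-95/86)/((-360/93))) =782476217/202509360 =3.86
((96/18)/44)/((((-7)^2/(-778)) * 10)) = -1556/8085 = -0.19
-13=-13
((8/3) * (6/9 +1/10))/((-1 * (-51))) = 92/2295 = 0.04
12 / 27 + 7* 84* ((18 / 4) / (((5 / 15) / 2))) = 142888 / 9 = 15876.44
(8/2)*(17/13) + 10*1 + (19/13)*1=217/13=16.69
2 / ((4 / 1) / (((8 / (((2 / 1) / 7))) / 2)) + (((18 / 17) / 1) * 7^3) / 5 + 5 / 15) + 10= 1311160 / 130759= 10.03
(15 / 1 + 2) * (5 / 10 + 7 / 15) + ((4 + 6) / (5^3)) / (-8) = 4927 / 300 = 16.42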